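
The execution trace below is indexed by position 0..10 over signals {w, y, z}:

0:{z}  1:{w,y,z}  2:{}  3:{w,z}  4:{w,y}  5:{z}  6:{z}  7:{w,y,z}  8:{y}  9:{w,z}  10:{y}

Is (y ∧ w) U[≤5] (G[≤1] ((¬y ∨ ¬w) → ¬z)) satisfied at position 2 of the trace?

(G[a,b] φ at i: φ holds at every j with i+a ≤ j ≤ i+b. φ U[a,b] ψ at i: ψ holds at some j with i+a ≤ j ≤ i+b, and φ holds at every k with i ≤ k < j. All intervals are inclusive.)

No

Need some j in [2,7] with G[≤1] ((¬y ∨ ¬w) → ¬z), and (y ∧ w) at every k in [2,j-1].
  j=2: G[≤1] ((¬y ∨ ¬w) → ¬z) — fails at 3.
  j=3: G[≤1] ((¬y ∨ ¬w) → ¬z) — fails at 3.
  j=4: G[≤1] ((¬y ∨ ¬w) → ¬z) — fails at 5.
  j=5: G[≤1] ((¬y ∨ ¬w) → ¬z) — fails at 5.
  j=6: G[≤1] ((¬y ∨ ¬w) → ¬z) — fails at 6.
  j=7: G[≤1] ((¬y ∨ ¬w) → ¬z) holds, but (y ∧ w) fails at k=2 → not this j.
No j in the window works → until fails.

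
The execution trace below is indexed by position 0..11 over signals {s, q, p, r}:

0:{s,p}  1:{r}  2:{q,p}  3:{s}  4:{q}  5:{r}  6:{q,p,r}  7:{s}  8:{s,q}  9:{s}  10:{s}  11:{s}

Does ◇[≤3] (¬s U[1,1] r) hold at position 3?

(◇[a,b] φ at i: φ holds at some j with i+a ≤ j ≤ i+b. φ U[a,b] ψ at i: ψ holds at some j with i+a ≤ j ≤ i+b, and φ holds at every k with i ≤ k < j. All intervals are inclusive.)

True

Check (¬s U[1,1] r) at each j in [3,6]:
  j=3: fails
  j=4: holds
  j=5: holds
  j=6: fails
Found at j=4 → formula holds.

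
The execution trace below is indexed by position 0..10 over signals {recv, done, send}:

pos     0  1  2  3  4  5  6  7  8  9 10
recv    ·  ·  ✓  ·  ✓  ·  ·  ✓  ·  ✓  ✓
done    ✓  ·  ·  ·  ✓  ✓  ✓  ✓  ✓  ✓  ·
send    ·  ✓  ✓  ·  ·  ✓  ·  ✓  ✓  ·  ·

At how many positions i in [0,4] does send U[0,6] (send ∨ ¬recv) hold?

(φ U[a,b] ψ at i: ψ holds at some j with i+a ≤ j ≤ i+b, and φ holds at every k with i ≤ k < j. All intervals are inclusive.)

4

Evaluate at each i in [0,4]:
  i=0: ✓ (rhs at j=0)
  i=1: ✓ (rhs at j=1)
  i=2: ✓ (rhs at j=2)
  i=3: ✓ (rhs at j=3)
  i=4: ✗ (lhs fails at k=4 before rhs at j=5)
Positions where it holds: {0, 1, 2, 3} → 4.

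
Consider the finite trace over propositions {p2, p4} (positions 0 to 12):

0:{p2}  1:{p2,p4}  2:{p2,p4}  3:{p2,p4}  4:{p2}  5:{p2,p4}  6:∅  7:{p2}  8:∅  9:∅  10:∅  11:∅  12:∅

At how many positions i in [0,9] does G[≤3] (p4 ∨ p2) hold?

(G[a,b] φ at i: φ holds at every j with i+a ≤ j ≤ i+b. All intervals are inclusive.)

Evaluate at each i in [0,9]:
  i=0: ✓ (all of [0,3])
  i=1: ✓ (all of [1,4])
  i=2: ✓ (all of [2,5])
  i=3: ✗ (fails at j=6)
  i=4: ✗ (fails at j=6)
  i=5: ✗ (fails at j=6)
  i=6: ✗ (fails at j=6)
  i=7: ✗ (fails at j=8)
  i=8: ✗ (fails at j=8)
  i=9: ✗ (fails at j=9)
Positions where it holds: {0, 1, 2} → 3.

3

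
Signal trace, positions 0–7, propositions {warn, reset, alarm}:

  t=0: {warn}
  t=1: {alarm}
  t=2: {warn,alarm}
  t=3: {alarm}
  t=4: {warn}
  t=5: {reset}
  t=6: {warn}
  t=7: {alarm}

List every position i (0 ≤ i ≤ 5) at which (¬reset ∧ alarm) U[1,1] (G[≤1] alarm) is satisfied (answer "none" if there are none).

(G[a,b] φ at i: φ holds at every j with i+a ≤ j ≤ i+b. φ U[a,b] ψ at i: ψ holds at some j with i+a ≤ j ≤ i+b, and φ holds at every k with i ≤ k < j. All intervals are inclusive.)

1

Evaluate at each i in [0,5]:
  i=0: ✗ (lhs fails at k=0 before rhs at j=1)
  i=1: ✓ (rhs at j=2; lhs holds on [1,1])
  i=2: ✗ (no rhs in [3,3])
  i=3: ✗ (no rhs in [4,4])
  i=4: ✗ (no rhs in [5,5])
  i=5: ✗ (no rhs in [6,6])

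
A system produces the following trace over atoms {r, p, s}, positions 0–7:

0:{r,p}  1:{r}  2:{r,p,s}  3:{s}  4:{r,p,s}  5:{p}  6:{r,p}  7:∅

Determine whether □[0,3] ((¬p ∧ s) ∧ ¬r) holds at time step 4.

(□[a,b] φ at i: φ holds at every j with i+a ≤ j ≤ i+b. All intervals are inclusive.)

Check ((¬p ∧ s) ∧ ¬r) at every j in [4,7]:
  j=4: false
  j=5: false
  j=6: false
  j=7: false
Fails at j=4 → formula fails.

No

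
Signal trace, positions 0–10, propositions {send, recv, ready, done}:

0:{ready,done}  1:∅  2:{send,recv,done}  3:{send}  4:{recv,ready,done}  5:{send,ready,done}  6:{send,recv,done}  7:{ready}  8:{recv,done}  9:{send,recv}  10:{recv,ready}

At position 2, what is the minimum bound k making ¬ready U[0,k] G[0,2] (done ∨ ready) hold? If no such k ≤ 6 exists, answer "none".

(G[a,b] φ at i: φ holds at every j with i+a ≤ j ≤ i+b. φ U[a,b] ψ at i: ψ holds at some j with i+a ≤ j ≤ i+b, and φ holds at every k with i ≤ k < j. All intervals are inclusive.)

Need earliest j ≥ 2 with G[0,2] (done ∨ ready), and ¬ready at every k in [2,j-1].
  j=2: rhs fails.
  j=3: rhs fails.
  j=4: rhs holds; lhs holds on [2,3]. k = 2.

2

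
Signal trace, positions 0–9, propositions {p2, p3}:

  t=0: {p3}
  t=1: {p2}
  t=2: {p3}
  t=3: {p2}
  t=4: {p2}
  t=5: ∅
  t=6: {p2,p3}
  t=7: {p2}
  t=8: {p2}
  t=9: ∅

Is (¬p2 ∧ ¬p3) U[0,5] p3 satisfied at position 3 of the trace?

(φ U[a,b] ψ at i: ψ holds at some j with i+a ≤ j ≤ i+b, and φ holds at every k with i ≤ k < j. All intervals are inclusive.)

No

Need some j in [3,8] with p3, and (¬p2 ∧ ¬p3) at every k in [3,j-1].
  j=3: p3 false.
  j=4: p3 false.
  j=5: p3 false.
  j=6: p3 holds, but (¬p2 ∧ ¬p3) fails at k=3 → not this j.
  j=7: p3 false.
  j=8: p3 false.
No j in the window works → until fails.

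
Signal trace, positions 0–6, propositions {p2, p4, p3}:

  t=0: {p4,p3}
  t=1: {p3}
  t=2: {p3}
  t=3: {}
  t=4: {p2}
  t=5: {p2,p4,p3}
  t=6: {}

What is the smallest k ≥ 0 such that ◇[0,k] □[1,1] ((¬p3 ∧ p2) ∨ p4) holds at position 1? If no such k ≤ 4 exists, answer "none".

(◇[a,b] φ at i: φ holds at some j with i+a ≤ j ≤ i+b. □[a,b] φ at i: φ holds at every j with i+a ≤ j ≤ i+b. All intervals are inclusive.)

Scan j = 1,2,… for □[1,1] ((¬p3 ∧ p2) ∨ p4):
  j=1: fails
  j=2: fails
  j=3: holds
First hit at j=3, so smallest k = 3-1 = 2.

2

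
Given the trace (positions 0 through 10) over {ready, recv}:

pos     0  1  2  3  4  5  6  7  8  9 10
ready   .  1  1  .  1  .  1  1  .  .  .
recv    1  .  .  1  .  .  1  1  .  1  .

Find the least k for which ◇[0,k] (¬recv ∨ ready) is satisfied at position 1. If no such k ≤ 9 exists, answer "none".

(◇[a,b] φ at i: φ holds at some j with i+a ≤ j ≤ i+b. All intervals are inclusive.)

0

Scan j = 1,2,… for (¬recv ∨ ready):
  j=1: holds
First hit at j=1, so smallest k = 1-1 = 0.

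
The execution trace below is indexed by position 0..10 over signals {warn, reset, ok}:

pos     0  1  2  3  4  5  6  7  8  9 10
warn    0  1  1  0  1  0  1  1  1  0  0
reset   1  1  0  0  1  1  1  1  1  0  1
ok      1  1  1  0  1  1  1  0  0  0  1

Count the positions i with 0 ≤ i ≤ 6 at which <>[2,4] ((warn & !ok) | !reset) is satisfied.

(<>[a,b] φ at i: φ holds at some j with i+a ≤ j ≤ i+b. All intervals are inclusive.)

6

Evaluate at each i in [0,6]:
  i=0: ✓ (witness j=2)
  i=1: ✓ (witness j=3)
  i=2: ✗ (none in [4,6])
  i=3: ✓ (witness j=7)
  i=4: ✓ (witness j=7)
  i=5: ✓ (witness j=7)
  i=6: ✓ (witness j=8)
Positions where it holds: {0, 1, 3, 4, 5, 6} → 6.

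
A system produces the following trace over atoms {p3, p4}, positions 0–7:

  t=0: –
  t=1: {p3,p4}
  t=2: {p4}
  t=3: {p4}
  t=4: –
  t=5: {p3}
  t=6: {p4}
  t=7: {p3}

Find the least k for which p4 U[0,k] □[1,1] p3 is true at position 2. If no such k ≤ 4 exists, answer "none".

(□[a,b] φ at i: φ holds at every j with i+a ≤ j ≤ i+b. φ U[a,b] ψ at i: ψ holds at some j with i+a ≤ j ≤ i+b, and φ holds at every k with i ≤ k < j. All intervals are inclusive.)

2

Need earliest j ≥ 2 with □[1,1] p3, and p4 at every k in [2,j-1].
  j=2: rhs fails.
  j=3: rhs fails.
  j=4: rhs holds; lhs holds on [2,3]. k = 2.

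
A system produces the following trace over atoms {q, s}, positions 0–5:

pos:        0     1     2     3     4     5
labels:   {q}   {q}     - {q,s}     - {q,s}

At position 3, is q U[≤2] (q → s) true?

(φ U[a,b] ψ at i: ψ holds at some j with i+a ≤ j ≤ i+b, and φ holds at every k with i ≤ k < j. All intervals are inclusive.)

Yes

Need some j in [3,5] with (q → s), and q at every k in [3,j-1].
  j=3: (q → s) holds; no prefix to check → satisfied.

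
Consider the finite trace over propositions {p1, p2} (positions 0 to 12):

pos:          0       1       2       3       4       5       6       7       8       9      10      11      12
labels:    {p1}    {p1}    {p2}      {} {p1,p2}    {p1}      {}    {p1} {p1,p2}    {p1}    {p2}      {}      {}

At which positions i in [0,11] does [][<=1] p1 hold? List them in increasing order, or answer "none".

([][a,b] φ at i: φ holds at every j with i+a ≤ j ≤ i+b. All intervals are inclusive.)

0, 4, 7, 8

Evaluate at each i in [0,11]:
  i=0: ✓ (all of [0,1])
  i=1: ✗ (fails at j=2)
  i=2: ✗ (fails at j=2)
  i=3: ✗ (fails at j=3)
  i=4: ✓ (all of [4,5])
  i=5: ✗ (fails at j=6)
  i=6: ✗ (fails at j=6)
  i=7: ✓ (all of [7,8])
  i=8: ✓ (all of [8,9])
  i=9: ✗ (fails at j=10)
  i=10: ✗ (fails at j=10)
  i=11: ✗ (fails at j=11)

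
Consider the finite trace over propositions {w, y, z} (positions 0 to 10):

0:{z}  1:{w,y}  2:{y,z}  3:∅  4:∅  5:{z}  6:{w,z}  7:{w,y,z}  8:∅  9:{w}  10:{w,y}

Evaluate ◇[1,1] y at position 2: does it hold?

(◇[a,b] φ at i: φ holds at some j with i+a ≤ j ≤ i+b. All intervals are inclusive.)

Does not hold

Check y at each j in [3,3]:
  j=3: false
No position in the window satisfies it → formula fails.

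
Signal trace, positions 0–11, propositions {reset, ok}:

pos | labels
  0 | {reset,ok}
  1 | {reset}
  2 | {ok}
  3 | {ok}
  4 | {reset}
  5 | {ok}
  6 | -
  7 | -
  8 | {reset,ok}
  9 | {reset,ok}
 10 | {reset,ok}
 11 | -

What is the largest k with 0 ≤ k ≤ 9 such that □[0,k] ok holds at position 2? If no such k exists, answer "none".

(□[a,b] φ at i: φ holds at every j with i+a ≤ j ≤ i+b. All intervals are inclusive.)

ok must hold from j=2 onward; find where it first fails.
  j=2: holds
  j=3: holds
  j=4: fails
Holds on [2,3], so largest k = 1.

1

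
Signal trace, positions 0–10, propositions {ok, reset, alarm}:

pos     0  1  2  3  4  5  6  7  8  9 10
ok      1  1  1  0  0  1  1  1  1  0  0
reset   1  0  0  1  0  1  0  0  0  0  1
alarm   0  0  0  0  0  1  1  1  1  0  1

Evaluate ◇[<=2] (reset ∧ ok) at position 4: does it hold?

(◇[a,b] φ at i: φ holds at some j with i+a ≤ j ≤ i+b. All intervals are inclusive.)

Yes

Check (reset ∧ ok) at each j in [4,6]:
  j=4: false
  j=5: true
  j=6: false
Found at j=5 → formula holds.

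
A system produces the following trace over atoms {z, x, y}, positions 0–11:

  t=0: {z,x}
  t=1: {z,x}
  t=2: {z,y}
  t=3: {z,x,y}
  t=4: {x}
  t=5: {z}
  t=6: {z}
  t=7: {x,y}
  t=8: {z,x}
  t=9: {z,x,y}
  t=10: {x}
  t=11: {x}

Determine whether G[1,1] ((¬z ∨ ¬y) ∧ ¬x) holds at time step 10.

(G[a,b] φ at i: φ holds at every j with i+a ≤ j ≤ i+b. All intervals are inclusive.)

Check ((¬z ∨ ¬y) ∧ ¬x) at every j in [11,11]:
  j=11: false
Fails at j=11 → formula fails.

No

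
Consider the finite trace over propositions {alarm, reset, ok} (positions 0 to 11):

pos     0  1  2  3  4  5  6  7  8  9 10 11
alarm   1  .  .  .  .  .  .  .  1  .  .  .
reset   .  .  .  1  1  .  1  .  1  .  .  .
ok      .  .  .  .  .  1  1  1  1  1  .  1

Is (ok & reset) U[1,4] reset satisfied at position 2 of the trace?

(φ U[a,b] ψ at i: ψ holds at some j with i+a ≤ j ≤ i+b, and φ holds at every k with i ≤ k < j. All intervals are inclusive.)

Does not hold

Need some j in [3,6] with reset, and (ok & reset) at every k in [2,j-1].
  j=3: reset holds, but (ok & reset) fails at k=2 → not this j.
  j=4: reset holds, but (ok & reset) fails at k=2 → not this j.
  j=5: reset false.
  j=6: reset holds, but (ok & reset) fails at k=2 → not this j.
No j in the window works → until fails.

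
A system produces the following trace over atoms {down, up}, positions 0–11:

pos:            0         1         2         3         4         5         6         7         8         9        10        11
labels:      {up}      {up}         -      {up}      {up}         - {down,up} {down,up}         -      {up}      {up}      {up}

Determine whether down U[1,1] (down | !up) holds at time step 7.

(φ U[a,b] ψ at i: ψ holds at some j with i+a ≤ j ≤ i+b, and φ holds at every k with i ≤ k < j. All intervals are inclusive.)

Need some j in [8,8] with (down | !up), and down at every k in [7,j-1].
  j=8: (down | !up) holds; down holds at every k in [7,7] → satisfied.

True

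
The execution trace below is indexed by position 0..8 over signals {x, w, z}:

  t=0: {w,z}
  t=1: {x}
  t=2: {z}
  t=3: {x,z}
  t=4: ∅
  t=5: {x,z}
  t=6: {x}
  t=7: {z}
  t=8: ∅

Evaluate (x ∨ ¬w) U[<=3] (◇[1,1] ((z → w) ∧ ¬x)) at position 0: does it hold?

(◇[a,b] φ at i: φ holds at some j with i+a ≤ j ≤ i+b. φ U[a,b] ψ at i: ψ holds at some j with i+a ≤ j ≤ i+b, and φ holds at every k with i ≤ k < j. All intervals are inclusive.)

No

Need some j in [0,3] with ◇[1,1] ((z → w) ∧ ¬x), and (x ∨ ¬w) at every k in [0,j-1].
  j=0: ◇[1,1] ((z → w) ∧ ¬x) — fails (none in [1,1]).
  j=1: ◇[1,1] ((z → w) ∧ ¬x) — fails (none in [2,2]).
  j=2: ◇[1,1] ((z → w) ∧ ¬x) — fails (none in [3,3]).
  j=3: ◇[1,1] ((z → w) ∧ ¬x) holds, but (x ∨ ¬w) fails at k=0 → not this j.
No j in the window works → until fails.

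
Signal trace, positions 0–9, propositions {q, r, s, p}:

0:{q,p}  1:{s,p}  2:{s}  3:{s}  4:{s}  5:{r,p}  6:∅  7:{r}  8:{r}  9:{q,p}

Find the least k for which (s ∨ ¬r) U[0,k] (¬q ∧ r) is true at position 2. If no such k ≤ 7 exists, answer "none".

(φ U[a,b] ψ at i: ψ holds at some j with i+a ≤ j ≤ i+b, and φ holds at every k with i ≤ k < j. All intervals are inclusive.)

3

Need earliest j ≥ 2 with (¬q ∧ r), and (s ∨ ¬r) at every k in [2,j-1].
  j=2: rhs fails.
  j=3: rhs fails.
  j=4: rhs fails.
  j=5: rhs holds; lhs holds on [2,4]. k = 3.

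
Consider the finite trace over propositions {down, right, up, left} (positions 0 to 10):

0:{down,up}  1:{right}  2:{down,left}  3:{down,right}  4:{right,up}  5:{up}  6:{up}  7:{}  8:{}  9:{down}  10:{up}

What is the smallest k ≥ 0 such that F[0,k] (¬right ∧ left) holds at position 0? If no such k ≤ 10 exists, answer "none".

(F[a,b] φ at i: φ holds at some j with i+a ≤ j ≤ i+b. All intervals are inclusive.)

Scan j = 0,1,… for (¬right ∧ left):
  j=0: fails
  j=1: fails
  j=2: holds
First hit at j=2, so smallest k = 2-0 = 2.

2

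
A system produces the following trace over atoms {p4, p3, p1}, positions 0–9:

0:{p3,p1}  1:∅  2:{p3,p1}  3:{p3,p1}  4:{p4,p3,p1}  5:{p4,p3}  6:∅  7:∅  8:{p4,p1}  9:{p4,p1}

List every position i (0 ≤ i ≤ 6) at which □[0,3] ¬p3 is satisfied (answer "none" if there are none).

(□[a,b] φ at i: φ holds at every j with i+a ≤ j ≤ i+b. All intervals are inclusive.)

Evaluate at each i in [0,6]:
  i=0: ✗ (fails at j=0)
  i=1: ✗ (fails at j=2)
  i=2: ✗ (fails at j=2)
  i=3: ✗ (fails at j=3)
  i=4: ✗ (fails at j=4)
  i=5: ✗ (fails at j=5)
  i=6: ✓ (all of [6,9])

6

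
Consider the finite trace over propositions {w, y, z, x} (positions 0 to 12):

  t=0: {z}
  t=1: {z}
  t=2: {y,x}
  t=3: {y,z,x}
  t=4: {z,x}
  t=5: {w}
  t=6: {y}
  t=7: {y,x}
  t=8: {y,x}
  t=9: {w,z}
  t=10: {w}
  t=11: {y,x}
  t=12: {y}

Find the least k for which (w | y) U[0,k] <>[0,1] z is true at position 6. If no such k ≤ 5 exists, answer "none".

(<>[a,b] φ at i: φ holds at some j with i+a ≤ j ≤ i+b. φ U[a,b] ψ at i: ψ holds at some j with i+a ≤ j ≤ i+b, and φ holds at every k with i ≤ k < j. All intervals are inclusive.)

2

Need earliest j ≥ 6 with <>[0,1] z, and (w | y) at every k in [6,j-1].
  j=6: rhs fails.
  j=7: rhs fails.
  j=8: rhs holds; lhs holds on [6,7]. k = 2.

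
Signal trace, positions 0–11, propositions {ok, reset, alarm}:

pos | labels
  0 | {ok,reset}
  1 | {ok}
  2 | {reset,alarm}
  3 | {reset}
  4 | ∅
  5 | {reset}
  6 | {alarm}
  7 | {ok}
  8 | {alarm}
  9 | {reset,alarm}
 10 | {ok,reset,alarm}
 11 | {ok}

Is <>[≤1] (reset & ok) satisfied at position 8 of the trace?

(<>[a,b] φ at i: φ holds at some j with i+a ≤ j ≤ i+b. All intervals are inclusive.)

Does not hold

Check (reset & ok) at each j in [8,9]:
  j=8: false
  j=9: false
No position in the window satisfies it → formula fails.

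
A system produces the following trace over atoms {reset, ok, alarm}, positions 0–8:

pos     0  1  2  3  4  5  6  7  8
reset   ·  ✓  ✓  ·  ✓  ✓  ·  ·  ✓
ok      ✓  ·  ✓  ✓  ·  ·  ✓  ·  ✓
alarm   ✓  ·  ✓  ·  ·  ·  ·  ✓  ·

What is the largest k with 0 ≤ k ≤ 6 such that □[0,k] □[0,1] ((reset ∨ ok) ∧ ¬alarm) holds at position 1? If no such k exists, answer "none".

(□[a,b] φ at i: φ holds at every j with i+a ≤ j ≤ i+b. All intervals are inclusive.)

none

□[0,1] ((reset ∨ ok) ∧ ¬alarm) must hold from j=1 onward; find where it first fails.
  j=1: fails → no k works.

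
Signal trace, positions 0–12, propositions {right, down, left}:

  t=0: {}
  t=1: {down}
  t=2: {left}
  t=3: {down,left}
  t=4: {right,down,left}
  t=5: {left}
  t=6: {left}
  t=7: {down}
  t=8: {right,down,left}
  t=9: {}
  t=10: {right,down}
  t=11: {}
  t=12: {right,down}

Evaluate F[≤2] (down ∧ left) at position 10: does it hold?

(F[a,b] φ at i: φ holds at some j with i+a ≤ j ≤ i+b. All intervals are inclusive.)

Does not hold

Check (down ∧ left) at each j in [10,12]:
  j=10: false
  j=11: false
  j=12: false
No position in the window satisfies it → formula fails.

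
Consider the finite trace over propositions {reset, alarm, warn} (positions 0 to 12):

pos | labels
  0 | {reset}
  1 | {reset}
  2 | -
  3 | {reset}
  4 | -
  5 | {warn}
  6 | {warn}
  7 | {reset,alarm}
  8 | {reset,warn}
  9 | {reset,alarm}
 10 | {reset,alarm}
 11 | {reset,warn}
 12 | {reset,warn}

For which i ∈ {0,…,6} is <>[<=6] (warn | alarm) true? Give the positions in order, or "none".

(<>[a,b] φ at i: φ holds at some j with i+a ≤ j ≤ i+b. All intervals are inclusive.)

Evaluate at each i in [0,6]:
  i=0: ✓ (witness j=5)
  i=1: ✓ (witness j=5)
  i=2: ✓ (witness j=5)
  i=3: ✓ (witness j=5)
  i=4: ✓ (witness j=5)
  i=5: ✓ (witness j=5)
  i=6: ✓ (witness j=6)

0, 1, 2, 3, 4, 5, 6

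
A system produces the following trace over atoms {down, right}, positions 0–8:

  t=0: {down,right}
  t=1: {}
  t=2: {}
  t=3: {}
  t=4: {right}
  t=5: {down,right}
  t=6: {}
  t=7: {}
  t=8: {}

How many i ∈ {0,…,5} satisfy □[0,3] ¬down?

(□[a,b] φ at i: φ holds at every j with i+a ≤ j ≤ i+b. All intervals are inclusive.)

Evaluate at each i in [0,5]:
  i=0: ✗ (fails at j=0)
  i=1: ✓ (all of [1,4])
  i=2: ✗ (fails at j=5)
  i=3: ✗ (fails at j=5)
  i=4: ✗ (fails at j=5)
  i=5: ✗ (fails at j=5)
Positions where it holds: {1} → 1.

1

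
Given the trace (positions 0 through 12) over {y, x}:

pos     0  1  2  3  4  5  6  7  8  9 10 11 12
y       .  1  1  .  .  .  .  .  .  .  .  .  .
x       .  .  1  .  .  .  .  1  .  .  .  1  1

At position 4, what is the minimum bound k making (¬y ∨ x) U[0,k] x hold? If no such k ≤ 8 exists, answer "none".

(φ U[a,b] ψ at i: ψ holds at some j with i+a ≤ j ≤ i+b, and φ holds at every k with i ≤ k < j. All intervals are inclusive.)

Need earliest j ≥ 4 with x, and (¬y ∨ x) at every k in [4,j-1].
  j=4: rhs fails.
  j=5: rhs fails.
  j=6: rhs fails.
  j=7: rhs holds; lhs holds on [4,6]. k = 3.

3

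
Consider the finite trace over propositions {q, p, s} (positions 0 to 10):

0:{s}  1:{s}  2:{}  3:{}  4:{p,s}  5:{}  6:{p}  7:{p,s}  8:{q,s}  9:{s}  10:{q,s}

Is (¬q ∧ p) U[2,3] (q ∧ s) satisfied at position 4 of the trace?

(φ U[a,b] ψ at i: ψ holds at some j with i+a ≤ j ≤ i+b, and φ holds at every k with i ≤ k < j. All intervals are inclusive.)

Need some j in [6,7] with (q ∧ s), and (¬q ∧ p) at every k in [4,j-1].
  j=6: (q ∧ s) false.
  j=7: (q ∧ s) false.
No j in the window works → until fails.

False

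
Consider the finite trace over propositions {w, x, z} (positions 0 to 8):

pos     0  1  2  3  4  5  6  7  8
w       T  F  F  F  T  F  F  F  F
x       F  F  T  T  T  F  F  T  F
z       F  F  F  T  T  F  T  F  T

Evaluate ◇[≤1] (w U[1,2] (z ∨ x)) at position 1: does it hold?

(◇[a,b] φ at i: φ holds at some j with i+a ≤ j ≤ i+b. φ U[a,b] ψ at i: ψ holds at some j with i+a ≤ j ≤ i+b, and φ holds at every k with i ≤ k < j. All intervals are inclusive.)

Check (w U[1,2] (z ∨ x)) at each j in [1,2]:
  j=1: fails
  j=2: fails
No position in the window satisfies it → formula fails.

Does not hold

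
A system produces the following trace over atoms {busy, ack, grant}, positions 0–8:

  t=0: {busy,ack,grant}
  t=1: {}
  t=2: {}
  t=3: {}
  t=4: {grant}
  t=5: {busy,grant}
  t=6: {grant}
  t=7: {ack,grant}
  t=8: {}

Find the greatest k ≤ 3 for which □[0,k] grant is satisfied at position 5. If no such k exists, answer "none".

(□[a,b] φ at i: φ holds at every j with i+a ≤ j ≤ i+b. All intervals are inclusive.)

2

grant must hold from j=5 onward; find where it first fails.
  j=5: holds
  j=6: holds
  j=7: holds
  j=8: fails
Holds on [5,7], so largest k = 2.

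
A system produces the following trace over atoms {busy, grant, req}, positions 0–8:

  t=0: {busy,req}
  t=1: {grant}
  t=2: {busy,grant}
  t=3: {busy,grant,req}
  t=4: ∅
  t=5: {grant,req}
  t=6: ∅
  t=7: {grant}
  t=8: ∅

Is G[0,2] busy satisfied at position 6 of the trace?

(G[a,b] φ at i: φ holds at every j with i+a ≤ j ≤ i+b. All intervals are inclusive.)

Check busy at every j in [6,8]:
  j=6: false
  j=7: false
  j=8: false
Fails at j=6 → formula fails.

False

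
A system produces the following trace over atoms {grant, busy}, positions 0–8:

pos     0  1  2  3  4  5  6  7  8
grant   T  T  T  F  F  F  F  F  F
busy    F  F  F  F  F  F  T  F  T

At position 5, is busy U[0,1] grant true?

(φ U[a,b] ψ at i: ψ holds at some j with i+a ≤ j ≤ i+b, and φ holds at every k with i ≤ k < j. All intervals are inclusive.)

Need some j in [5,6] with grant, and busy at every k in [5,j-1].
  j=5: grant false.
  j=6: grant false.
No j in the window works → until fails.

False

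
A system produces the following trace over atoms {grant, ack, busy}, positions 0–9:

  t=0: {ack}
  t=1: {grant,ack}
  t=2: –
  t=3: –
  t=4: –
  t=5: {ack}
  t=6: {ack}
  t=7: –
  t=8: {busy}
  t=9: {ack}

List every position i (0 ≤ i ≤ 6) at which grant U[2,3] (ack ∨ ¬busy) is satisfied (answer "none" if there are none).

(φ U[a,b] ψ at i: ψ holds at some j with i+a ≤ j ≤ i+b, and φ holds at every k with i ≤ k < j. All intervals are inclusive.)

Evaluate at each i in [0,6]:
  i=0: ✗ (lhs fails at k=0 before rhs at j=2)
  i=1: ✗ (lhs fails at k=2 before rhs at j=3)
  i=2: ✗ (lhs fails at k=2 before rhs at j=4)
  i=3: ✗ (lhs fails at k=3 before rhs at j=5)
  i=4: ✗ (lhs fails at k=4 before rhs at j=6)
  i=5: ✗ (lhs fails at k=5 before rhs at j=7)
  i=6: ✗ (lhs fails at k=6 before rhs at j=9)

none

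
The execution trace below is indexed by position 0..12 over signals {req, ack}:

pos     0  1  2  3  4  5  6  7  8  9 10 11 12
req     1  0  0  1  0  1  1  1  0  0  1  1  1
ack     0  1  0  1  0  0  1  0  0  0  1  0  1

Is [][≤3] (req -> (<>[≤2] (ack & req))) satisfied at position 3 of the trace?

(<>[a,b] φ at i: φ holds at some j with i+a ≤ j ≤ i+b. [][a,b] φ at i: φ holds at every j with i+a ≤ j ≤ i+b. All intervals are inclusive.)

Holds

Check (req -> (<>[≤2] (ack & req))) at every j in [3,6]:
  j=3: antecedent true; consequent holds (witness at 3) → ✓
  j=4: antecedent false → ✓
  j=5: antecedent true; consequent holds (witness at 6) → ✓
  j=6: antecedent true; consequent holds (witness at 6) → ✓
All positions satisfy it → formula holds.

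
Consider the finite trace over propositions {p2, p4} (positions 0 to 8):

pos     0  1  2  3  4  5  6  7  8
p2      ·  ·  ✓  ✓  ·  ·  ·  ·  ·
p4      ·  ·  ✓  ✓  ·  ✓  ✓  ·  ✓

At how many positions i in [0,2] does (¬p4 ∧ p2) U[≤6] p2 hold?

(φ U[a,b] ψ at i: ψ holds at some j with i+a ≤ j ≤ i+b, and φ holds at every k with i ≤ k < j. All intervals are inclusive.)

Evaluate at each i in [0,2]:
  i=0: ✗ (lhs fails at k=0 before rhs at j=2)
  i=1: ✗ (lhs fails at k=1 before rhs at j=2)
  i=2: ✓ (rhs at j=2)
Positions where it holds: {2} → 1.

1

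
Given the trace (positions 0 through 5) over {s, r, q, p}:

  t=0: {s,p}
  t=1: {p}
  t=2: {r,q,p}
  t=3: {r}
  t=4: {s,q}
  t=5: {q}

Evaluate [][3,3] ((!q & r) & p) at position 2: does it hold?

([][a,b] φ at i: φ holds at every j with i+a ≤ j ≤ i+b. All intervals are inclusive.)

No

Check ((!q & r) & p) at every j in [5,5]:
  j=5: false
Fails at j=5 → formula fails.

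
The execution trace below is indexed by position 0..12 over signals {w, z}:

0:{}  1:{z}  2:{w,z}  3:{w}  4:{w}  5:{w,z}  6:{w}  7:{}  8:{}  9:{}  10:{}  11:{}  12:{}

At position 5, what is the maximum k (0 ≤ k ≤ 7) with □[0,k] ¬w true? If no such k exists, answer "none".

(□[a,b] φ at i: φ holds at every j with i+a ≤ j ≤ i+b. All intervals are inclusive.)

none

¬w must hold from j=5 onward; find where it first fails.
  j=5: fails → no k works.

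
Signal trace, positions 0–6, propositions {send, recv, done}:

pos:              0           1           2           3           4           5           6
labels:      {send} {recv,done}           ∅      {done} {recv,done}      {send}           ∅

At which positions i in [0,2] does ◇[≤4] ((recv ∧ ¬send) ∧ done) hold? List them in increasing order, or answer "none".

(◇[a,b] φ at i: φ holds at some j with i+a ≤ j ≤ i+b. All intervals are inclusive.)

0, 1, 2

Evaluate at each i in [0,2]:
  i=0: ✓ (witness j=1)
  i=1: ✓ (witness j=1)
  i=2: ✓ (witness j=4)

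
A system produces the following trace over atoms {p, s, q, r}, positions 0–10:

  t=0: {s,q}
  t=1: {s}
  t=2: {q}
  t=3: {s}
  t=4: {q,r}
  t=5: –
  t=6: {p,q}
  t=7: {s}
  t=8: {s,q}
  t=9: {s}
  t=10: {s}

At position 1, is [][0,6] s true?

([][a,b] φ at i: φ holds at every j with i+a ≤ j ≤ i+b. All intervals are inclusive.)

Check s at every j in [1,7]:
  j=1: true
  j=2: false
  j=3: true
  j=4: false
  j=5: false
  j=6: false
  j=7: true
Fails at j=2 → formula fails.

No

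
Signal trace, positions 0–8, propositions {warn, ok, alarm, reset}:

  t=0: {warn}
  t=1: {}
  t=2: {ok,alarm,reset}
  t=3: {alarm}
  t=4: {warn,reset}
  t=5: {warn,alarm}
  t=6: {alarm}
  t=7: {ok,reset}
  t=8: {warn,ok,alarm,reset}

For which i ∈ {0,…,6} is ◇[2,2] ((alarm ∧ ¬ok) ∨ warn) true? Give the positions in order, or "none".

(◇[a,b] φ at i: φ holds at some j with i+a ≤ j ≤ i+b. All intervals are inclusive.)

Evaluate at each i in [0,6]:
  i=0: ✗ (none in [2,2])
  i=1: ✓ (witness j=3)
  i=2: ✓ (witness j=4)
  i=3: ✓ (witness j=5)
  i=4: ✓ (witness j=6)
  i=5: ✗ (none in [7,7])
  i=6: ✓ (witness j=8)

1, 2, 3, 4, 6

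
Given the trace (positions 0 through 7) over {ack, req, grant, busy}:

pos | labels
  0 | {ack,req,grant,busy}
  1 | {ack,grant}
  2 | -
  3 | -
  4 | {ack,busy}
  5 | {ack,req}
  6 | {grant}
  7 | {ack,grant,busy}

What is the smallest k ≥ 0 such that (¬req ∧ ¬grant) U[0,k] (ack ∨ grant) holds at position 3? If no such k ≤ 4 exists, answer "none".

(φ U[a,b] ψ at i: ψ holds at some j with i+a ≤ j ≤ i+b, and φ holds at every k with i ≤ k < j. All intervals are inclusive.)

Need earliest j ≥ 3 with (ack ∨ grant), and (¬req ∧ ¬grant) at every k in [3,j-1].
  j=3: rhs fails.
  j=4: rhs holds; lhs holds on [3,3]. k = 1.

1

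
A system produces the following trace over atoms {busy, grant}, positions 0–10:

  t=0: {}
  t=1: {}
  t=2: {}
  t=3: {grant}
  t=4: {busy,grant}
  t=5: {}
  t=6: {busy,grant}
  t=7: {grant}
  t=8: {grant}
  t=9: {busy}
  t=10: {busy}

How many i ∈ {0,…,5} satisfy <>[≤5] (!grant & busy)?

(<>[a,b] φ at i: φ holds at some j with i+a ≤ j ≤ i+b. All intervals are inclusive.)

2

Evaluate at each i in [0,5]:
  i=0: ✗ (none in [0,5])
  i=1: ✗ (none in [1,6])
  i=2: ✗ (none in [2,7])
  i=3: ✗ (none in [3,8])
  i=4: ✓ (witness j=9)
  i=5: ✓ (witness j=9)
Positions where it holds: {4, 5} → 2.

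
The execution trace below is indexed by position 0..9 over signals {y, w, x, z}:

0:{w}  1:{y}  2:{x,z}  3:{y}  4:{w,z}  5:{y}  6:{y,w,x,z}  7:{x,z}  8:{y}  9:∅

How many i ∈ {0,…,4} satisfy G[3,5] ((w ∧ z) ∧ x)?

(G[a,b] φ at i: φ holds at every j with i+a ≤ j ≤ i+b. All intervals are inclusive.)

0

Evaluate at each i in [0,4]:
  i=0: ✗ (fails at j=3)
  i=1: ✗ (fails at j=4)
  i=2: ✗ (fails at j=5)
  i=3: ✗ (fails at j=7)
  i=4: ✗ (fails at j=7)
Positions where it holds: {} → 0.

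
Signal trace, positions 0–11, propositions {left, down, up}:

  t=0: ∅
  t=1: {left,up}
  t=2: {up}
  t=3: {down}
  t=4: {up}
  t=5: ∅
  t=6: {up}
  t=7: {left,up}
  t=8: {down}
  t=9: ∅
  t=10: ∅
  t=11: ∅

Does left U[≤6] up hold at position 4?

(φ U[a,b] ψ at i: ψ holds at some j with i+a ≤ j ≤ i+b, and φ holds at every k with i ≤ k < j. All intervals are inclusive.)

Need some j in [4,10] with up, and left at every k in [4,j-1].
  j=4: up holds; no prefix to check → satisfied.

Yes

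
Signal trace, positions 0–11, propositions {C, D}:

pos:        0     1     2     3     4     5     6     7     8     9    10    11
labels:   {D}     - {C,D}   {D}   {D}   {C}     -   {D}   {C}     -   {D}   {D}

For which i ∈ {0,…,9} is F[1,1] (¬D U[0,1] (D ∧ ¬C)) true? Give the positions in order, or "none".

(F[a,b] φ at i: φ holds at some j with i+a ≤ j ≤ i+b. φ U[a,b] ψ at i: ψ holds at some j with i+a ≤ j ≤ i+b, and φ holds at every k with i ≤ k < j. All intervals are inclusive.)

2, 3, 5, 6, 8, 9

Evaluate at each i in [0,9]:
  i=0: ✗ (none in [1,1])
  i=1: ✗ (none in [2,2])
  i=2: ✓ (witness j=3)
  i=3: ✓ (witness j=4)
  i=4: ✗ (none in [5,5])
  i=5: ✓ (witness j=6)
  i=6: ✓ (witness j=7)
  i=7: ✗ (none in [8,8])
  i=8: ✓ (witness j=9)
  i=9: ✓ (witness j=10)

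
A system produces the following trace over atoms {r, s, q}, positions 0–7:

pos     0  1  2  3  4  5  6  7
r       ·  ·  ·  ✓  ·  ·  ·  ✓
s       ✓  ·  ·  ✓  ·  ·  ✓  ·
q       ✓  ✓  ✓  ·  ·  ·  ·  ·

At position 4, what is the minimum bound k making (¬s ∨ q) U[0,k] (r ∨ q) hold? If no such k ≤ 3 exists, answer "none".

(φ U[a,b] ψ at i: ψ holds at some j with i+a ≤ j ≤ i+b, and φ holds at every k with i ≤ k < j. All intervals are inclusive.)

Need earliest j ≥ 4 with (r ∨ q), and (¬s ∨ q) at every k in [4,j-1].
  j=4: rhs fails.
  j=5: rhs fails.
  j=6: rhs fails.
  j=7: rhs holds but lhs fails at k=6.
No witness within the range → none.

none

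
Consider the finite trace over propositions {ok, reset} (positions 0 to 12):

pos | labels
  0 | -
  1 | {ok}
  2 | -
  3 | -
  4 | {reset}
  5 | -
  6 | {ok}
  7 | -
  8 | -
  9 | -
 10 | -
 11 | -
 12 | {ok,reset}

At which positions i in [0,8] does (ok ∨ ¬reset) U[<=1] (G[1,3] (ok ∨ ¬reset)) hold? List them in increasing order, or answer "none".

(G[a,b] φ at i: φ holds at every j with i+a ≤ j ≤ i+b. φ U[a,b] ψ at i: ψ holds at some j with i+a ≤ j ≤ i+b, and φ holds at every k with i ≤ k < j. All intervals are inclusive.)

Evaluate at each i in [0,8]:
  i=0: ✓ (rhs at j=0)
  i=1: ✗ (no rhs in [1,2])
  i=2: ✗ (no rhs in [2,3])
  i=3: ✓ (rhs at j=4; lhs holds on [3,3])
  i=4: ✓ (rhs at j=4)
  i=5: ✓ (rhs at j=5)
  i=6: ✓ (rhs at j=6)
  i=7: ✓ (rhs at j=7)
  i=8: ✓ (rhs at j=8)

0, 3, 4, 5, 6, 7, 8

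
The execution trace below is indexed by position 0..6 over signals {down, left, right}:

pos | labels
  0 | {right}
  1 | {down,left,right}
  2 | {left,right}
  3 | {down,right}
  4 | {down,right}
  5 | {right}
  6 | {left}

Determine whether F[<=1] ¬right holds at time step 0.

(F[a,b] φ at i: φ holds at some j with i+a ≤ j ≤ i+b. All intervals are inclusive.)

Check ¬right at each j in [0,1]:
  j=0: false
  j=1: false
No position in the window satisfies it → formula fails.

False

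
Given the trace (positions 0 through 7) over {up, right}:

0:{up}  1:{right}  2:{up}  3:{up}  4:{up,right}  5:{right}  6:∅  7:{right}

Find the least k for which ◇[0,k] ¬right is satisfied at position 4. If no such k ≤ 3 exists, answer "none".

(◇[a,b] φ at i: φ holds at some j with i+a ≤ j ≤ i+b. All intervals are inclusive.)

Scan j = 4,5,… for ¬right:
  j=4: fails
  j=5: fails
  j=6: holds
First hit at j=6, so smallest k = 6-4 = 2.

2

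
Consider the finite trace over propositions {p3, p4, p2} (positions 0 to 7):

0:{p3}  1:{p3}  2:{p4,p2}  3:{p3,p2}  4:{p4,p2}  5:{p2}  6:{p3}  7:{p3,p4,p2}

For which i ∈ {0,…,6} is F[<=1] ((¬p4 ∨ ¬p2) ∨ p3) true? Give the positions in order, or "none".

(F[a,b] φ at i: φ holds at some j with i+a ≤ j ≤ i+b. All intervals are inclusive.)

0, 1, 2, 3, 4, 5, 6

Evaluate at each i in [0,6]:
  i=0: ✓ (witness j=0)
  i=1: ✓ (witness j=1)
  i=2: ✓ (witness j=3)
  i=3: ✓ (witness j=3)
  i=4: ✓ (witness j=5)
  i=5: ✓ (witness j=5)
  i=6: ✓ (witness j=6)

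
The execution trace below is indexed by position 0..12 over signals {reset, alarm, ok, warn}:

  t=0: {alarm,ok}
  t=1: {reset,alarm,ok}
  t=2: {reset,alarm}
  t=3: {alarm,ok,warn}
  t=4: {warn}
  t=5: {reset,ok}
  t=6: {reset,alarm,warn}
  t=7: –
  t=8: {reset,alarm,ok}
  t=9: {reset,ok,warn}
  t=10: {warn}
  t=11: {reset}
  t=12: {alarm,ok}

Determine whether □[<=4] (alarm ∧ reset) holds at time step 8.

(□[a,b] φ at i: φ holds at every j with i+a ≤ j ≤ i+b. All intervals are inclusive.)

No

Check (alarm ∧ reset) at every j in [8,12]:
  j=8: true
  j=9: false
  j=10: false
  j=11: false
  j=12: false
Fails at j=9 → formula fails.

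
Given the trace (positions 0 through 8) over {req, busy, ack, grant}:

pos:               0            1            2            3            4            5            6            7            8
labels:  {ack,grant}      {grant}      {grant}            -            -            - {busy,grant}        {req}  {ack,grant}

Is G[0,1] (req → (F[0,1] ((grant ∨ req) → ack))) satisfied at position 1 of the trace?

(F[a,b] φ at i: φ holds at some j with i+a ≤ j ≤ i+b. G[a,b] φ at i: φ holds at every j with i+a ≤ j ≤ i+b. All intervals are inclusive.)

Yes

Check (req → (F[0,1] ((grant ∨ req) → ack))) at every j in [1,2]:
  j=1: antecedent false → ✓
  j=2: antecedent false → ✓
All positions satisfy it → formula holds.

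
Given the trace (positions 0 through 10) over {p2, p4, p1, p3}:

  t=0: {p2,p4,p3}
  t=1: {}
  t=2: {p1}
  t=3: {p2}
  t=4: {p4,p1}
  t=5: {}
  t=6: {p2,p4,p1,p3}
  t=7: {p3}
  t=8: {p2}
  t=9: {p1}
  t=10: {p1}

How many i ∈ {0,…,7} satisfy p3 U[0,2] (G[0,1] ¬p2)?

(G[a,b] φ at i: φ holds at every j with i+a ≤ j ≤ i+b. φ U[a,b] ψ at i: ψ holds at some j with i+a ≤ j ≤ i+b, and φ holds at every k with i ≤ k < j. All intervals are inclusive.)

3

Evaluate at each i in [0,7]:
  i=0: ✓ (rhs at j=1; lhs holds on [0,0])
  i=1: ✓ (rhs at j=1)
  i=2: ✗ (lhs fails at k=2 before rhs at j=4)
  i=3: ✗ (lhs fails at k=3 before rhs at j=4)
  i=4: ✓ (rhs at j=4)
  i=5: ✗ (no rhs in [5,7])
  i=6: ✗ (no rhs in [6,8])
  i=7: ✗ (lhs fails at k=8 before rhs at j=9)
Positions where it holds: {0, 1, 4} → 3.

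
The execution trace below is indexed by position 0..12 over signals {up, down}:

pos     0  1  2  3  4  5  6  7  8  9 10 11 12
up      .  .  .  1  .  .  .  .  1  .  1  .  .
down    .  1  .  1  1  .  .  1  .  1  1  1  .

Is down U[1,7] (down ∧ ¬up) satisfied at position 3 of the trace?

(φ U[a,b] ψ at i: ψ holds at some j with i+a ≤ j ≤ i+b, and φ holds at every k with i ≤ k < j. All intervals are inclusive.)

Holds

Need some j in [4,10] with (down ∧ ¬up), and down at every k in [3,j-1].
  j=4: (down ∧ ¬up) holds; down holds at every k in [3,3] → satisfied.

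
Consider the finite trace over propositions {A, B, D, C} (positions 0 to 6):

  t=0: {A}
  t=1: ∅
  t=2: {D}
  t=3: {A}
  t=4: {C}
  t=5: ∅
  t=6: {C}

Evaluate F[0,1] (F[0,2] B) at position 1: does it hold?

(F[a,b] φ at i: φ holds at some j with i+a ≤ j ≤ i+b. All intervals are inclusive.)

Check F[0,2] B at each j in [1,2]:
  j=1: fails (none in [1,3])
  j=2: fails (none in [2,4])
No position in the window satisfies it → formula fails.

False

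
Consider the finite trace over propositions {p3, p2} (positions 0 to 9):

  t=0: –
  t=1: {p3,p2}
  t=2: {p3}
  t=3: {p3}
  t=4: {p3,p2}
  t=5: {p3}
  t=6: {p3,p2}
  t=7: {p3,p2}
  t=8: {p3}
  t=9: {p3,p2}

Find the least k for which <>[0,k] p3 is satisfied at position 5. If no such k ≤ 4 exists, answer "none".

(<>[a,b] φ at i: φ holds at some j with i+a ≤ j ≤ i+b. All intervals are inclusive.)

0

Scan j = 5,6,… for p3:
  j=5: holds
First hit at j=5, so smallest k = 5-5 = 0.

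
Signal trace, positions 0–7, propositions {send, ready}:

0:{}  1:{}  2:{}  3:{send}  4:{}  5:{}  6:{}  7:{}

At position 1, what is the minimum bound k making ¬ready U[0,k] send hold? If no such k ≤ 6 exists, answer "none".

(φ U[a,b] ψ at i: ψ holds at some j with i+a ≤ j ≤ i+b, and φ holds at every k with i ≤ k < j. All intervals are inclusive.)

2

Need earliest j ≥ 1 with send, and ¬ready at every k in [1,j-1].
  j=1: rhs fails.
  j=2: rhs fails.
  j=3: rhs holds; lhs holds on [1,2]. k = 2.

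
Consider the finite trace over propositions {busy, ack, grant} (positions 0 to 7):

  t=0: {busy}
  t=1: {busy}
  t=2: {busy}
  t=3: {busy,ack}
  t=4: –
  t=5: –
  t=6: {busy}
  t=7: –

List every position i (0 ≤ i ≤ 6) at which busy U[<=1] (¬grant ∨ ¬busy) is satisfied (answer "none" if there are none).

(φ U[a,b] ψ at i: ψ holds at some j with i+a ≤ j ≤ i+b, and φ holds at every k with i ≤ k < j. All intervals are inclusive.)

Evaluate at each i in [0,6]:
  i=0: ✓ (rhs at j=0)
  i=1: ✓ (rhs at j=1)
  i=2: ✓ (rhs at j=2)
  i=3: ✓ (rhs at j=3)
  i=4: ✓ (rhs at j=4)
  i=5: ✓ (rhs at j=5)
  i=6: ✓ (rhs at j=6)

0, 1, 2, 3, 4, 5, 6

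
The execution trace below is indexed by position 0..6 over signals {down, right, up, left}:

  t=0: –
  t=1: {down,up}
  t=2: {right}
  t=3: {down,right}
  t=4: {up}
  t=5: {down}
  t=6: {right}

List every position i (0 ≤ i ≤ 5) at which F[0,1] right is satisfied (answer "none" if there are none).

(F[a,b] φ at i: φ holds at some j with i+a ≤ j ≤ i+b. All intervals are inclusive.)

1, 2, 3, 5

Evaluate at each i in [0,5]:
  i=0: ✗ (none in [0,1])
  i=1: ✓ (witness j=2)
  i=2: ✓ (witness j=2)
  i=3: ✓ (witness j=3)
  i=4: ✗ (none in [4,5])
  i=5: ✓ (witness j=6)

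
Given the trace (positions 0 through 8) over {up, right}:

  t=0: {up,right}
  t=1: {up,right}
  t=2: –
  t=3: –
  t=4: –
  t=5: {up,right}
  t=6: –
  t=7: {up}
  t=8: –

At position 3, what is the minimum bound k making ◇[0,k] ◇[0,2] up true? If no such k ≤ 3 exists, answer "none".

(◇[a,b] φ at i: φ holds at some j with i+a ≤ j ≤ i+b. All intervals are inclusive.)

0

Scan j = 3,4,… for ◇[0,2] up:
  j=3: holds
First hit at j=3, so smallest k = 3-3 = 0.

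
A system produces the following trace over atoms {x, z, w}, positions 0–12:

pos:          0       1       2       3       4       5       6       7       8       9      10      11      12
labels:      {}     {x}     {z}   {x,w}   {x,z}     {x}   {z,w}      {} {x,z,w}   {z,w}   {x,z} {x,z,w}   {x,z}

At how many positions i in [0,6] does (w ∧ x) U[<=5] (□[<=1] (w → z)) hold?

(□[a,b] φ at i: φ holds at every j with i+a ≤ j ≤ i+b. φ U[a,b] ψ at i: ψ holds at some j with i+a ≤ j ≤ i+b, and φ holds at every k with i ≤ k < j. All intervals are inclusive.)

Evaluate at each i in [0,6]:
  i=0: ✓ (rhs at j=0)
  i=1: ✓ (rhs at j=1)
  i=2: ✗ (lhs fails at k=2 before rhs at j=4)
  i=3: ✓ (rhs at j=4; lhs holds on [3,3])
  i=4: ✓ (rhs at j=4)
  i=5: ✓ (rhs at j=5)
  i=6: ✓ (rhs at j=6)
Positions where it holds: {0, 1, 3, 4, 5, 6} → 6.

6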